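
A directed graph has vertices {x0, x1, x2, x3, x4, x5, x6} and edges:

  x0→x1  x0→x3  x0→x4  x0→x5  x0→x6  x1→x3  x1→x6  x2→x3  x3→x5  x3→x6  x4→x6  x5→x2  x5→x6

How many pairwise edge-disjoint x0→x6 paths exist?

Assign every edge capacity 1; by Menger, the answer equals the max flow.
Path x0→x6 (+1); total 1.
Path x0→x1→x6 (+1); total 2.
Path x0→x3→x6 (+1); total 3.
Path x0→x4→x6 (+1); total 4.
Path x0→x5→x6 (+1); total 5.
No residual x0→x6 path; max flow = 5.
Certifying cut of size 5: {x0→x1, x0→x3, x0→x4, x0→x5, x0→x6}.

5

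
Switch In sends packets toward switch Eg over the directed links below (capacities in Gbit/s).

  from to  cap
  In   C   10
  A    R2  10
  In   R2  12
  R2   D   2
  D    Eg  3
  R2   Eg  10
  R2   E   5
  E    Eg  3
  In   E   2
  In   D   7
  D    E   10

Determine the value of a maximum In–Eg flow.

16

Augment In→R2→Eg: bottleneck 10, flow now 10.
Augment In→D→Eg: bottleneck 3, flow now 13.
Augment In→E→Eg: bottleneck 2, flow now 15.
Augment In→R2→E→Eg: bottleneck 1, flow now 16.
No augmenting path remains; maximum flow = 16.
In the residual graph, reachable from In: {In, R2, D, E, C}.
Min-cut edges: R2→Eg (10), D→Eg (3), E→Eg (3); capacity 10 + 3 + 3 = 16.
This cut is saturated, so no flow can exceed 16.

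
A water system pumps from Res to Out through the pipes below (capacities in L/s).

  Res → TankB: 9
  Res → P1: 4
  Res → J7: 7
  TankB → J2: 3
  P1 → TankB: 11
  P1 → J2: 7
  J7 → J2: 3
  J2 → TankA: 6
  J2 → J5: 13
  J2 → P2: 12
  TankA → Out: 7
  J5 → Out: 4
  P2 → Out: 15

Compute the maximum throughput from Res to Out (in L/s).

10

Augment Res→TankB→J2→TankA→Out: bottleneck 3, flow now 3.
Augment Res→P1→J2→TankA→Out: bottleneck 3, flow now 6.
Augment Res→P1→J2→J5→Out: bottleneck 1, flow now 7.
Augment Res→J7→J2→J5→Out: bottleneck 3, flow now 10.
No augmenting path remains; maximum flow = 10.
In the residual graph, reachable from Res: {Res, TankB, J7}.
Min-cut edges: Res→P1 (4), TankB→J2 (3), J7→J2 (3); capacity 4 + 3 + 3 = 10.
This cut is saturated, so no flow can exceed 10.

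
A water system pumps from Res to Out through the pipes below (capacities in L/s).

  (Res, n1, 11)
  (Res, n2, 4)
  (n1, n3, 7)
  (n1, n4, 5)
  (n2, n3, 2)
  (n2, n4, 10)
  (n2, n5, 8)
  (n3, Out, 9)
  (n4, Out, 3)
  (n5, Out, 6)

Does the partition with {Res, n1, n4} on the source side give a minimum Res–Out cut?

Yes — it is a minimum cut (capacity 14).

Given cut capacity: 4 + 7 + 3 = 14.
Augment Res→n1→n3→Out: bottleneck 7, flow now 7.
Augment Res→n1→n4→Out: bottleneck 3, flow now 10.
Augment Res→n2→n3→Out: bottleneck 2, flow now 12.
Augment Res→n2→n5→Out: bottleneck 2, flow now 14.
No augmenting path remains; maximum flow = 14.
Cut capacity 14 equals the max flow, so it is a minimum cut.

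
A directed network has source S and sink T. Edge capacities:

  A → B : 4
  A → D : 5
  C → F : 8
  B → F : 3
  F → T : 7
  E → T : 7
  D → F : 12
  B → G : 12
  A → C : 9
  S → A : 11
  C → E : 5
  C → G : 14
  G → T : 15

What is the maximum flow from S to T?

11

Augment S→A→B→F→T: bottleneck 3, flow now 3.
Augment S→A→B→G→T: bottleneck 1, flow now 4.
Augment S→A→C→E→T: bottleneck 5, flow now 9.
Augment S→A→C→F→T: bottleneck 2, flow now 11.
No augmenting path remains; maximum flow = 11.
In the residual graph, reachable from S: {S}.
Min-cut edges: S→A (11); capacity 11 = 11.
This cut is saturated, so no flow can exceed 11.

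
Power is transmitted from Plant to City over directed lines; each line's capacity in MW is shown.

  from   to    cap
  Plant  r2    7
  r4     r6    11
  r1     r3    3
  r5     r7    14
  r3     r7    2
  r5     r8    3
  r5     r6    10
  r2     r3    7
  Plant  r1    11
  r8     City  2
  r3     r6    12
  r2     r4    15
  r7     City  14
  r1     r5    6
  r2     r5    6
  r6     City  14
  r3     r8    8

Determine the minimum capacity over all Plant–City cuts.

16

Augment Plant→r1→r3→r6→City: bottleneck 3, flow now 3.
Augment Plant→r1→r5→r6→City: bottleneck 6, flow now 9.
Augment Plant→r2→r3→r6→City: bottleneck 5, flow now 14.
Augment Plant→r2→r3→r7→City: bottleneck 2, flow now 16.
No augmenting path remains; maximum flow = 16.
By max-flow min-cut, the minimum cut capacity equals the max flow.
In the residual graph, reachable from Plant: {Plant, r1}.
Min-cut edges: Plant→r2 (7), r1→r3 (3), r1→r5 (6); capacity 7 + 3 + 6 = 16.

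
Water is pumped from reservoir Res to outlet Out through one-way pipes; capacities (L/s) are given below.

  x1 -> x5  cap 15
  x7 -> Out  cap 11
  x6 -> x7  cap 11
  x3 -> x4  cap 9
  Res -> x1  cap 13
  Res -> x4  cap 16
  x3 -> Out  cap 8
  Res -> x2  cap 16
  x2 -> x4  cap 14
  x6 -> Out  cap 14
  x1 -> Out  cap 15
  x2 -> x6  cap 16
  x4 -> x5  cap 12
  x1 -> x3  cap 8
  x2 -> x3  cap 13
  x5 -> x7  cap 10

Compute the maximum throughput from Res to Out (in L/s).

Augment Res→x1→Out: bottleneck 13, flow now 13.
Augment Res→x2→x3→Out: bottleneck 8, flow now 21.
Augment Res→x2→x6→Out: bottleneck 8, flow now 29.
Augment Res→x4→x5→x7→Out: bottleneck 10, flow now 39.
No augmenting path remains; maximum flow = 39.
In the residual graph, reachable from Res: {Res, x4, x5}.
Min-cut edges: Res→x1 (13), Res→x2 (16), x5→x7 (10); capacity 13 + 16 + 10 = 39.
This cut is saturated, so no flow can exceed 39.

39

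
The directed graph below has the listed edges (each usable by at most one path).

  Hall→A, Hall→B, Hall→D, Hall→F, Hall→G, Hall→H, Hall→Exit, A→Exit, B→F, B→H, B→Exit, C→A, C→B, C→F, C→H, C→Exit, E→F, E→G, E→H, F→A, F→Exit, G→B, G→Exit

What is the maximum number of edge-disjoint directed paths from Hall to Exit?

5

Assign every edge capacity 1; by Menger, the answer equals the max flow.
Path Hall→Exit (+1); total 1.
Path Hall→A→Exit (+1); total 2.
Path Hall→B→Exit (+1); total 3.
Path Hall→F→Exit (+1); total 4.
Path Hall→G→Exit (+1); total 5.
No residual Hall→Exit path; max flow = 5.
Certifying cut of size 5: {Hall→A, Hall→B, Hall→Exit, Hall→F, Hall→G}.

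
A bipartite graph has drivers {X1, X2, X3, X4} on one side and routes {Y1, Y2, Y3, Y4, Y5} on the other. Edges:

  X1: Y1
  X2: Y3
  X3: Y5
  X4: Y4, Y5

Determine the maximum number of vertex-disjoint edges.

Unit-capacity flow: source→left, listed edges, right→sink; max matching = max flow.
Augmenting path X1→Y1 (+1); matched 1.
Augmenting path X2→Y3 (+1); matched 2.
Augmenting path X3→Y5 (+1); matched 3.
Augmenting path X4→Y4 (+1); matched 4.
No augmenting path remains; maximum matching = 4.
König certificate: {X1, X2, X3, X4} is a vertex cover of size 4 (every listed pair touches it), so no matching can be larger.

4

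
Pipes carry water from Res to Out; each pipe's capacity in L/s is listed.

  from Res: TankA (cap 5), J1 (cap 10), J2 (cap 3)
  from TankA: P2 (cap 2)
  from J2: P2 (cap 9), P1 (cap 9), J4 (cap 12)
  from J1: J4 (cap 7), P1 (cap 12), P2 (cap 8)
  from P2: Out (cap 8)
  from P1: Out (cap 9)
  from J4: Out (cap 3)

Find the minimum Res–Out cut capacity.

Augment Res→TankA→P2→Out: bottleneck 2, flow now 2.
Augment Res→J2→P2→Out: bottleneck 3, flow now 5.
Augment Res→J1→P2→Out: bottleneck 3, flow now 8.
Augment Res→J1→P1→Out: bottleneck 7, flow now 15.
No augmenting path remains; maximum flow = 15.
By max-flow min-cut, the minimum cut capacity equals the max flow.
In the residual graph, reachable from Res: {Res, TankA}.
Min-cut edges: Res→J2 (3), Res→J1 (10), TankA→P2 (2); capacity 3 + 10 + 2 = 15.

15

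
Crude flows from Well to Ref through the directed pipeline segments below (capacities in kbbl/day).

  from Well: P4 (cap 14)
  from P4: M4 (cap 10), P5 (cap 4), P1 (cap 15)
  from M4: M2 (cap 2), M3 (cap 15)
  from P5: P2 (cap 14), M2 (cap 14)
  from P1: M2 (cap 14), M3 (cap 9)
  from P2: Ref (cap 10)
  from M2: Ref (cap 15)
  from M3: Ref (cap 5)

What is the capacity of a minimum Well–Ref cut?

14

Augment Well→P4→M4→M2→Ref: bottleneck 2, flow now 2.
Augment Well→P4→M4→M3→Ref: bottleneck 5, flow now 7.
Augment Well→P4→P5→P2→Ref: bottleneck 4, flow now 11.
Augment Well→P4→P1→M2→Ref: bottleneck 3, flow now 14.
No augmenting path remains; maximum flow = 14.
By max-flow min-cut, the minimum cut capacity equals the max flow.
In the residual graph, reachable from Well: {Well}.
Min-cut edges: Well→P4 (14); capacity 14 = 14.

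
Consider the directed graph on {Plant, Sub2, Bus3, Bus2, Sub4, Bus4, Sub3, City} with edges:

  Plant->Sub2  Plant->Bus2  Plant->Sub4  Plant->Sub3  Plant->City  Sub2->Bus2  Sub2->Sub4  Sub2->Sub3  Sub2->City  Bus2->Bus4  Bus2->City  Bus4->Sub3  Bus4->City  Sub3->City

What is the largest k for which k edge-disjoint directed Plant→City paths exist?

Assign every edge capacity 1; by Menger, the answer equals the max flow.
Path Plant→City (+1); total 1.
Path Plant→Sub2→City (+1); total 2.
Path Plant→Bus2→City (+1); total 3.
Path Plant→Sub3→City (+1); total 4.
No residual Plant→City path; max flow = 4.
Certifying cut of size 4: {Plant→Bus2, Plant→City, Plant→Sub2, Plant→Sub3}.

4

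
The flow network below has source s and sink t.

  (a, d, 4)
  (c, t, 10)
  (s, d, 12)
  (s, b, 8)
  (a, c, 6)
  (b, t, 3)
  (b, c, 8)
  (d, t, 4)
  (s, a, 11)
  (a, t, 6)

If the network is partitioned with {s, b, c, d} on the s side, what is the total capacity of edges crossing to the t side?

Edges leaving {s, b, c, d}: s→a (11), b→t (3), c→t (10), d→t (4).
Cut capacity = 11 + 3 + 10 + 4 = 28.

28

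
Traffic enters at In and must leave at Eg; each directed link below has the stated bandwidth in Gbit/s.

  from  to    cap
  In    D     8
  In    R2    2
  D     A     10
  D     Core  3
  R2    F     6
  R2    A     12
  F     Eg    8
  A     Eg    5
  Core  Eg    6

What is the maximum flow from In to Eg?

Augment In→D→A→Eg: bottleneck 5, flow now 5.
Augment In→D→Core→Eg: bottleneck 3, flow now 8.
Augment In→R2→F→Eg: bottleneck 2, flow now 10.
No augmenting path remains; maximum flow = 10.
In the residual graph, reachable from In: {In}.
Min-cut edges: In→D (8), In→R2 (2); capacity 8 + 2 = 10.
This cut is saturated, so no flow can exceed 10.

10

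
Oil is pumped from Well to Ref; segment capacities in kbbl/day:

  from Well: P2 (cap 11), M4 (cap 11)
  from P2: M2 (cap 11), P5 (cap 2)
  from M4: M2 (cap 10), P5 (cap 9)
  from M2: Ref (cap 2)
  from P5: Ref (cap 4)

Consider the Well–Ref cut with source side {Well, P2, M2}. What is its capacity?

15

Edges leaving {Well, P2, M2}: Well→M4 (11), P2→P5 (2), M2→Ref (2).
Cut capacity = 11 + 2 + 2 = 15.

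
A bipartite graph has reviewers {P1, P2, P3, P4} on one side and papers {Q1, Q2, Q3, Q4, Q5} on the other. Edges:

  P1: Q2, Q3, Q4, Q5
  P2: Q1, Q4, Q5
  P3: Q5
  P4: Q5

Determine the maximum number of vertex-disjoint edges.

3

Unit-capacity flow: source→left, listed edges, right→sink; max matching = max flow.
Augmenting path P1→Q2 (+1); matched 1.
Augmenting path P2→Q1 (+1); matched 2.
Augmenting path P3→Q5 (+1); matched 3.
No augmenting path remains; maximum matching = 3.
König certificate: {P1, P2, Q5} is a vertex cover of size 3 (every listed pair touches it), so no matching can be larger.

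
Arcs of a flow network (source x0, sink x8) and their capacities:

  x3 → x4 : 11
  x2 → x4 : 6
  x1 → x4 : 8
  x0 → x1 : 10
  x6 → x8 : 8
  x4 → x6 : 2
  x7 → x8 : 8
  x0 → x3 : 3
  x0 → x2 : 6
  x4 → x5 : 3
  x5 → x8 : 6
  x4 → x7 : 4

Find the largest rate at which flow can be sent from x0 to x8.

9

Augment x0→x1→x4→x5→x8: bottleneck 3, flow now 3.
Augment x0→x1→x4→x6→x8: bottleneck 2, flow now 5.
Augment x0→x1→x4→x7→x8: bottleneck 3, flow now 8.
Augment x0→x2→x4→x7→x8: bottleneck 1, flow now 9.
No augmenting path remains; maximum flow = 9.
In the residual graph, reachable from x0: {x0, x1, x2, x3, x4}.
Min-cut edges: x4→x5 (3), x4→x6 (2), x4→x7 (4); capacity 3 + 2 + 4 = 9.
This cut is saturated, so no flow can exceed 9.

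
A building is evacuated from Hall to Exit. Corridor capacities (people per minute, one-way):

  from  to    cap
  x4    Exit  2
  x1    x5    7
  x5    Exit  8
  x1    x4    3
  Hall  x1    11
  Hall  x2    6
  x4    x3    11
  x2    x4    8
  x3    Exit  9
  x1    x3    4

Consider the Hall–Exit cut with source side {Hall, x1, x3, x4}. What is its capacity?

24

Edges leaving {Hall, x1, x3, x4}: Hall→x2 (6), x1→x5 (7), x3→Exit (9), x4→Exit (2).
Cut capacity = 6 + 7 + 9 + 2 = 24.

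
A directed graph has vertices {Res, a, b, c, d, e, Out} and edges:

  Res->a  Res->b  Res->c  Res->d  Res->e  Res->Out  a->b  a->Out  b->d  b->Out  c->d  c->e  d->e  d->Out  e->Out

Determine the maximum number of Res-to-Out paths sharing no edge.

Assign every edge capacity 1; by Menger, the answer equals the max flow.
Path Res→Out (+1); total 1.
Path Res→a→Out (+1); total 2.
Path Res→b→Out (+1); total 3.
Path Res→d→Out (+1); total 4.
Path Res→e→Out (+1); total 5.
No residual Res→Out path; max flow = 5.
Certifying cut of size 5: {Res→Out, Res→a, Res→b, d→Out, e→Out}.

5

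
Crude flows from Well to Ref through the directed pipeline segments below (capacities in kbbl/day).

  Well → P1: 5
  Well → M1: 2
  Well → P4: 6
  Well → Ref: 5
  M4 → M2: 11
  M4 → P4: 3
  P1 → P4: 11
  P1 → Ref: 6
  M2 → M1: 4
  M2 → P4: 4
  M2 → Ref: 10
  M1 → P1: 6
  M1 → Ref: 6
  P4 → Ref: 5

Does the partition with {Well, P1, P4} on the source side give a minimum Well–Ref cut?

Given cut capacity: 2 + 5 + 6 + 5 = 18.
Augment Well→Ref: bottleneck 5, flow now 5.
Augment Well→P1→Ref: bottleneck 5, flow now 10.
Augment Well→M1→Ref: bottleneck 2, flow now 12.
Augment Well→P4→Ref: bottleneck 5, flow now 17.
No augmenting path remains; maximum flow = 17.
In the residual graph, reachable from Well: {Well, P4}.
Min-cut edges: Well→P1 (5), Well→M1 (2), Well→Ref (5), P4→Ref (5); capacity 5 + 2 + 5 + 5 = 17.
Cut capacity 18 exceeds the max flow 17, so it is not minimum.

No — its capacity is 18, but the minimum cut has capacity 17.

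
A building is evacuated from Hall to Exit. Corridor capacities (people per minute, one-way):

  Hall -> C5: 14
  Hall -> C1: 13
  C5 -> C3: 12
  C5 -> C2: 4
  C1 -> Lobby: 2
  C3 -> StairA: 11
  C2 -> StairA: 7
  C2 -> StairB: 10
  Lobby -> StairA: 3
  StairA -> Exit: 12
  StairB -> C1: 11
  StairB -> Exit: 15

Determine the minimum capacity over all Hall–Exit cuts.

Augment Hall→C5→C3→StairA→Exit: bottleneck 11, flow now 11.
Augment Hall→C5→C2→StairA→Exit: bottleneck 1, flow now 12.
Augment Hall→C5→C2→StairB→Exit: bottleneck 2, flow now 14.
Augment Hall→C1→Lobby→StairA→C2→StairB→Exit: bottleneck 1, flow now 15. (uses reverse residual edge)
Augment Hall→C1→Lobby→StairA→C3→C5→C2→StairB→Exit: bottleneck 1, flow now 16. (uses reverse residual edge)
No augmenting path remains; maximum flow = 16.
By max-flow min-cut, the minimum cut capacity equals the max flow.
In the residual graph, reachable from Hall: {Hall, C1}.
Min-cut edges: Hall→C5 (14), C1→Lobby (2); capacity 14 + 2 = 16.

16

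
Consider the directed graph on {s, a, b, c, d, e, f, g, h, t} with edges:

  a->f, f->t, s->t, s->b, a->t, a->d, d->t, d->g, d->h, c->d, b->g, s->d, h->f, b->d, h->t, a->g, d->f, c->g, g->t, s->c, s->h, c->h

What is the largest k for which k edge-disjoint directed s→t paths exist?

5

Assign every edge capacity 1; by Menger, the answer equals the max flow.
Path s→t (+1); total 1.
Path s→d→t (+1); total 2.
Path s→h→t (+1); total 3.
Path s→b→g→t (+1); total 4.
Path s→c→d→f→t (+1); total 5.
No residual s→t path; max flow = 5.
Certifying cut of size 5: {s→b, s→c, s→d, s→h, s→t}.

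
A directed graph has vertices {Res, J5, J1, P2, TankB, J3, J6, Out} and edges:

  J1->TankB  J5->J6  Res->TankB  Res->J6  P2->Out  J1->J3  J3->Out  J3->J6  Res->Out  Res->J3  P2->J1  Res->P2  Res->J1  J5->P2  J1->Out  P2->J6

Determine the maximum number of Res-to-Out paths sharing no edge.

Assign every edge capacity 1; by Menger, the answer equals the max flow.
Path Res→Out (+1); total 1.
Path Res→J1→Out (+1); total 2.
Path Res→P2→Out (+1); total 3.
Path Res→J3→Out (+1); total 4.
No residual Res→Out path; max flow = 4.
Certifying cut of size 4: {Res→J1, Res→J3, Res→Out, Res→P2}.

4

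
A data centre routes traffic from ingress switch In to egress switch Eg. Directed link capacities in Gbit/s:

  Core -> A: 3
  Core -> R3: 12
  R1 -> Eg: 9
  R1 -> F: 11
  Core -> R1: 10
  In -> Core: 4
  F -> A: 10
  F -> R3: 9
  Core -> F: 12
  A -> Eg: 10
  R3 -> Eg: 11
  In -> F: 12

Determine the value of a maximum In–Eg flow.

16

Augment In→Core→R1→Eg: bottleneck 4, flow now 4.
Augment In→F→A→Eg: bottleneck 10, flow now 14.
Augment In→F→R3→Eg: bottleneck 2, flow now 16.
No augmenting path remains; maximum flow = 16.
In the residual graph, reachable from In: {In}.
Min-cut edges: In→Core (4), In→F (12); capacity 4 + 12 = 16.
This cut is saturated, so no flow can exceed 16.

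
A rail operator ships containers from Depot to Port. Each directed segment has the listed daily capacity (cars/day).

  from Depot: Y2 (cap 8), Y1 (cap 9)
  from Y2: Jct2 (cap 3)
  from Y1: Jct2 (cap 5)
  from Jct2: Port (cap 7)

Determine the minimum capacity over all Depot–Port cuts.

Augment Depot→Y2→Jct2→Port: bottleneck 3, flow now 3.
Augment Depot→Y1→Jct2→Port: bottleneck 4, flow now 7.
No augmenting path remains; maximum flow = 7.
By max-flow min-cut, the minimum cut capacity equals the max flow.
In the residual graph, reachable from Depot: {Depot, Y2, Y1, Jct2}.
Min-cut edges: Jct2→Port (7); capacity 7 = 7.

7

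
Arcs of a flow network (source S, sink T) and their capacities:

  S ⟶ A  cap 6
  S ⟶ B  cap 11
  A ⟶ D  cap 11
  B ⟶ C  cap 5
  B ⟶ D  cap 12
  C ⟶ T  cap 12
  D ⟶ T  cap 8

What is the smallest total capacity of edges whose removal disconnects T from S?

Augment S→A→D→T: bottleneck 6, flow now 6.
Augment S→B→C→T: bottleneck 5, flow now 11.
Augment S→B→D→T: bottleneck 2, flow now 13.
No augmenting path remains; maximum flow = 13.
By max-flow min-cut, the minimum cut capacity equals the max flow.
In the residual graph, reachable from S: {S, A, B, D}.
Min-cut edges: B→C (5), D→T (8); capacity 5 + 8 = 13.

13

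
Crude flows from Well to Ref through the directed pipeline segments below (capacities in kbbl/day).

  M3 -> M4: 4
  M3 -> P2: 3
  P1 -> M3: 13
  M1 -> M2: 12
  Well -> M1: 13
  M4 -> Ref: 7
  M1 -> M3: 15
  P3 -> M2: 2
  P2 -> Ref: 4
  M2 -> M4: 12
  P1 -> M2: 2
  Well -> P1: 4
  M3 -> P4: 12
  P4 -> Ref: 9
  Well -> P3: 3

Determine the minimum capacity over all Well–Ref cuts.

Augment Well→M1→M3→P4→Ref: bottleneck 9, flow now 9.
Augment Well→M1→M3→M4→Ref: bottleneck 4, flow now 13.
Augment Well→P3→M2→M4→Ref: bottleneck 2, flow now 15.
Augment Well→P1→M3→P2→Ref: bottleneck 3, flow now 18.
Augment Well→P1→M2→M4→Ref: bottleneck 1, flow now 19.
No augmenting path remains; maximum flow = 19.
By max-flow min-cut, the minimum cut capacity equals the max flow.
In the residual graph, reachable from Well: {Well, P3}.
Min-cut edges: Well→M1 (13), Well→P1 (4), P3→M2 (2); capacity 13 + 4 + 2 = 19.

19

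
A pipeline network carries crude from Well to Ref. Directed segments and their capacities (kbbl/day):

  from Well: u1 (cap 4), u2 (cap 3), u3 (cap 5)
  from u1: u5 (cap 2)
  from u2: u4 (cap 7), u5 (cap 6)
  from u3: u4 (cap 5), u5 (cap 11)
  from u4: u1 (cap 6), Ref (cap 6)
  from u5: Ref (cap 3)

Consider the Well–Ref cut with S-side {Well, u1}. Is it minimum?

Given cut capacity: 3 + 5 + 2 = 10.
Augment Well→u1→u5→Ref: bottleneck 2, flow now 2.
Augment Well→u2→u4→Ref: bottleneck 3, flow now 5.
Augment Well→u3→u4→Ref: bottleneck 3, flow now 8.
Augment Well→u3→u5→Ref: bottleneck 1, flow now 9.
No augmenting path remains; maximum flow = 9.
In the residual graph, reachable from Well: {Well, u1, u2, u3, u4, u5}.
Min-cut edges: u4→Ref (6), u5→Ref (3); capacity 6 + 3 = 9.
Cut capacity 10 exceeds the max flow 9, so it is not minimum.

No — its capacity is 10, but the minimum cut has capacity 9.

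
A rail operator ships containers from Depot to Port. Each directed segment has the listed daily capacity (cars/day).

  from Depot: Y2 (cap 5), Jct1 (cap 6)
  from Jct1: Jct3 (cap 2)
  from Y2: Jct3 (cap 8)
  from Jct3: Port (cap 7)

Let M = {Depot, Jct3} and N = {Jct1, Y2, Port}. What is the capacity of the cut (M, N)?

Edges leaving {Depot, Jct3}: Depot→Jct1 (6), Depot→Y2 (5), Jct3→Port (7).
Cut capacity = 6 + 5 + 7 = 18.

18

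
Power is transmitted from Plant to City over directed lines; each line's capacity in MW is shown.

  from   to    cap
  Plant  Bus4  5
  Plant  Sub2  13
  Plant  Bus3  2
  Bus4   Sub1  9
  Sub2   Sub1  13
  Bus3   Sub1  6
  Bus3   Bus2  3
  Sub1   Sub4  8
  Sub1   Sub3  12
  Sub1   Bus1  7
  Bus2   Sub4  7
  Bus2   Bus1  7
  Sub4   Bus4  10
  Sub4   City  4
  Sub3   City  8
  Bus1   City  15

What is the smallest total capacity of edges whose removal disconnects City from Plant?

Augment Plant→Bus4→Sub1→Sub4→City: bottleneck 4, flow now 4.
Augment Plant→Bus4→Sub1→Sub3→City: bottleneck 1, flow now 5.
Augment Plant→Sub2→Sub1→Sub3→City: bottleneck 7, flow now 12.
Augment Plant→Sub2→Sub1→Bus1→City: bottleneck 6, flow now 18.
Augment Plant→Bus3→Sub1→Bus1→City: bottleneck 1, flow now 19.
Augment Plant→Bus3→Bus2→Bus1→City: bottleneck 1, flow now 20.
No augmenting path remains; maximum flow = 20.
By max-flow min-cut, the minimum cut capacity equals the max flow.
In the residual graph, reachable from Plant: {Plant}.
Min-cut edges: Plant→Bus4 (5), Plant→Sub2 (13), Plant→Bus3 (2); capacity 5 + 13 + 2 = 20.

20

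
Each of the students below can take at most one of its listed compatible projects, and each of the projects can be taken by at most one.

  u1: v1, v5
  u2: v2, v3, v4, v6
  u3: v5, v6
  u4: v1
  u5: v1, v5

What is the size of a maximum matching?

4

Unit-capacity flow: source→left, listed edges, right→sink; max matching = max flow.
Augmenting path u1→v1 (+1); matched 1.
Augmenting path u2→v2 (+1); matched 2.
Augmenting path u3→v5 (+1); matched 3.
Augmenting path u5→v5→u3→v6 (+1); matched 4.
No augmenting path remains; maximum matching = 4.
König certificate: {u2, u3, v1, v5} is a vertex cover of size 4 (every listed pair touches it), so no matching can be larger.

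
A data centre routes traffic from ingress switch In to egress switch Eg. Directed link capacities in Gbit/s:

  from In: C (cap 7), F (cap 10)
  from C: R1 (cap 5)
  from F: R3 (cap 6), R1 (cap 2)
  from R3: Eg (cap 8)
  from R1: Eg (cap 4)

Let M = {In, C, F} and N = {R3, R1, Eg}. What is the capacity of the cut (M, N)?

Edges leaving {In, C, F}: C→R1 (5), F→R3 (6), F→R1 (2).
Cut capacity = 5 + 6 + 2 = 13.

13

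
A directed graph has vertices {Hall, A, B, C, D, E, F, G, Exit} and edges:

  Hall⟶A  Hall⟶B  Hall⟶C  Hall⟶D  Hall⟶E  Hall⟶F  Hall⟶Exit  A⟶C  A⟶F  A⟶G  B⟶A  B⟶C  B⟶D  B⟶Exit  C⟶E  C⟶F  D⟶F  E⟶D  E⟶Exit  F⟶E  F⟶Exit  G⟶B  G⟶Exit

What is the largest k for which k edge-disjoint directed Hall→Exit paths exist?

5

Assign every edge capacity 1; by Menger, the answer equals the max flow.
Path Hall→Exit (+1); total 1.
Path Hall→B→Exit (+1); total 2.
Path Hall→E→Exit (+1); total 3.
Path Hall→F→Exit (+1); total 4.
Path Hall→A→G→Exit (+1); total 5.
No residual Hall→Exit path; max flow = 5.
Certifying cut of size 5: {E→Exit, F→Exit, Hall→A, Hall→B, Hall→Exit}.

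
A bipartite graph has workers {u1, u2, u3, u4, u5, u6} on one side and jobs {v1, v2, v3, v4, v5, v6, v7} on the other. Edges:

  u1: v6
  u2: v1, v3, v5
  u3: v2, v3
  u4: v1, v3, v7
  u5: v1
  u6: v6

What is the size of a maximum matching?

Unit-capacity flow: source→left, listed edges, right→sink; max matching = max flow.
Augmenting path u1→v6 (+1); matched 1.
Augmenting path u2→v1 (+1); matched 2.
Augmenting path u3→v2 (+1); matched 3.
Augmenting path u4→v3 (+1); matched 4.
Augmenting path u5→v1→u2→v5 (+1); matched 5.
No augmenting path remains; maximum matching = 5.
König certificate: {u2, u3, u4, u5, v6} is a vertex cover of size 5 (every listed pair touches it), so no matching can be larger.

5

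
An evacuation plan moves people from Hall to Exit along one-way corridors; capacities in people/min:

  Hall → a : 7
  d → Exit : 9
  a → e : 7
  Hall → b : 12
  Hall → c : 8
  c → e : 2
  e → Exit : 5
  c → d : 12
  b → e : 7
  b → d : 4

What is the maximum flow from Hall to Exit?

Augment Hall→a→e→Exit: bottleneck 5, flow now 5.
Augment Hall→b→d→Exit: bottleneck 4, flow now 9.
Augment Hall→c→d→Exit: bottleneck 5, flow now 14.
No augmenting path remains; maximum flow = 14.
In the residual graph, reachable from Hall: {Hall, a, b, c, d, e}.
Min-cut edges: d→Exit (9), e→Exit (5); capacity 9 + 5 = 14.
This cut is saturated, so no flow can exceed 14.

14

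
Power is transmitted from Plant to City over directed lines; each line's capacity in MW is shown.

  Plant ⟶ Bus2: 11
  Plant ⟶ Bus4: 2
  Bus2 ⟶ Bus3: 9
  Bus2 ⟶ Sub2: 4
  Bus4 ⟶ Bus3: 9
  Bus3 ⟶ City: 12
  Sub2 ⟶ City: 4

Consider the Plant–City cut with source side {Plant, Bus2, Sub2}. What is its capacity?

Edges leaving {Plant, Bus2, Sub2}: Plant→Bus4 (2), Bus2→Bus3 (9), Sub2→City (4).
Cut capacity = 2 + 9 + 4 = 15.

15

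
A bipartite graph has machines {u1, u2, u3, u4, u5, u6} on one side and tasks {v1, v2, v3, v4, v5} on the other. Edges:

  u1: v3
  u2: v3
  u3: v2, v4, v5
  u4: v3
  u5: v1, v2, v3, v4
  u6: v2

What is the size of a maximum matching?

Unit-capacity flow: source→left, listed edges, right→sink; max matching = max flow.
Augmenting path u1→v3 (+1); matched 1.
Augmenting path u3→v2 (+1); matched 2.
Augmenting path u5→v1 (+1); matched 3.
Augmenting path u6→v2→u3→v4 (+1); matched 4.
No augmenting path remains; maximum matching = 4.
König certificate: {u3, u5, u6, v3} is a vertex cover of size 4 (every listed pair touches it), so no matching can be larger.

4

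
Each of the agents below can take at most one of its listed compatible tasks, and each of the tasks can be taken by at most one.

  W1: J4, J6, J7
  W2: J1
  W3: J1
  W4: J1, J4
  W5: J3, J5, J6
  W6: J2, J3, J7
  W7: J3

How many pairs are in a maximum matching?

Unit-capacity flow: source→left, listed edges, right→sink; max matching = max flow.
Augmenting path W1→J4 (+1); matched 1.
Augmenting path W2→J1 (+1); matched 2.
Augmenting path W5→J3 (+1); matched 3.
Augmenting path W6→J2 (+1); matched 4.
Augmenting path W4→J4→W1→J6 (+1); matched 5.
Augmenting path W7→J3→W5→J5 (+1); matched 6.
No augmenting path remains; maximum matching = 6.
König certificate: {W1, W4, W5, W6, W7, J1} is a vertex cover of size 6 (every listed pair touches it), so no matching can be larger.

6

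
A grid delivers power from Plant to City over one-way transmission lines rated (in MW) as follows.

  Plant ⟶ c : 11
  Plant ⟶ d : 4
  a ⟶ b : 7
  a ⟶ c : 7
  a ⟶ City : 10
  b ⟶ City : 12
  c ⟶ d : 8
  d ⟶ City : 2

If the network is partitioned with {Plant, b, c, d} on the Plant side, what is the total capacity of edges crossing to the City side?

Edges leaving {Plant, b, c, d}: b→City (12), d→City (2).
Cut capacity = 12 + 2 = 14.

14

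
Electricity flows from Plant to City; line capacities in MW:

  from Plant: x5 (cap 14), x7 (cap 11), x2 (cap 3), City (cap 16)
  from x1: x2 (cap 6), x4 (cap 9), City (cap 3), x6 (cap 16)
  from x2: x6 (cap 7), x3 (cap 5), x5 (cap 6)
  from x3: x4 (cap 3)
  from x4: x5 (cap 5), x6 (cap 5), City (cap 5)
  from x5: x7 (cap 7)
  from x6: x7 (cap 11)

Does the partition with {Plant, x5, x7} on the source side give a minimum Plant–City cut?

Given cut capacity: 3 + 16 = 19.
Augment Plant→City: bottleneck 16, flow now 16.
Augment Plant→x2→x3→x4→City: bottleneck 3, flow now 19.
No augmenting path remains; maximum flow = 19.
Cut capacity 19 equals the max flow, so it is a minimum cut.

Yes — it is a minimum cut (capacity 19).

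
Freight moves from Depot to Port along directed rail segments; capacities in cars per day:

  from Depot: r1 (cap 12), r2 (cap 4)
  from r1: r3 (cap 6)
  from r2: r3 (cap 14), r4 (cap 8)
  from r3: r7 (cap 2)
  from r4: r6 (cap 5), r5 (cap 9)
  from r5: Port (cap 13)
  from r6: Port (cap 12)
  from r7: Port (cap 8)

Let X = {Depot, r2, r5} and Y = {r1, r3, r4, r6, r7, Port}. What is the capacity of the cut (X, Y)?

Edges leaving {Depot, r2, r5}: Depot→r1 (12), r2→r3 (14), r2→r4 (8), r5→Port (13).
Cut capacity = 12 + 14 + 8 + 13 = 47.

47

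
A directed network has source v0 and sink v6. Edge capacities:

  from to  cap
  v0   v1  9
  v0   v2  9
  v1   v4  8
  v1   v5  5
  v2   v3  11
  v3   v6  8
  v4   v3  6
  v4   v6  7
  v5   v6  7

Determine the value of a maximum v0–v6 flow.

17

Augment v0→v1→v4→v6: bottleneck 7, flow now 7.
Augment v0→v1→v5→v6: bottleneck 2, flow now 9.
Augment v0→v2→v3→v6: bottleneck 8, flow now 17.
No augmenting path remains; maximum flow = 17.
In the residual graph, reachable from v0: {v0, v2, v3}.
Min-cut edges: v0→v1 (9), v3→v6 (8); capacity 9 + 8 = 17.
This cut is saturated, so no flow can exceed 17.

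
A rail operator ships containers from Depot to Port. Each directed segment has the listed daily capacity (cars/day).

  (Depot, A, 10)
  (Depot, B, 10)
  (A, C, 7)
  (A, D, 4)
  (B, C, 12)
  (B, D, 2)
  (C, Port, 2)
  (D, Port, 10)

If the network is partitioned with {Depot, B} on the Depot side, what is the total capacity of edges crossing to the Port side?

Edges leaving {Depot, B}: Depot→A (10), B→C (12), B→D (2).
Cut capacity = 10 + 12 + 2 = 24.

24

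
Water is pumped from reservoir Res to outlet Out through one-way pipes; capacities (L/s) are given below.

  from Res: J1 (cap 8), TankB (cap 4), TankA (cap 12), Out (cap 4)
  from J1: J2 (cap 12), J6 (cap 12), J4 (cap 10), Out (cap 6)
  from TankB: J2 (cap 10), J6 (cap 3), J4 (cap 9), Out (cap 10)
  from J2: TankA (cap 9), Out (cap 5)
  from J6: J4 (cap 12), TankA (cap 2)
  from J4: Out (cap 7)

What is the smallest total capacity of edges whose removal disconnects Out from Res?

Augment Res→Out: bottleneck 4, flow now 4.
Augment Res→J1→Out: bottleneck 6, flow now 10.
Augment Res→TankB→Out: bottleneck 4, flow now 14.
Augment Res→J1→J2→Out: bottleneck 2, flow now 16.
No augmenting path remains; maximum flow = 16.
By max-flow min-cut, the minimum cut capacity equals the max flow.
In the residual graph, reachable from Res: {Res, TankA}.
Min-cut edges: Res→J1 (8), Res→TankB (4), Res→Out (4); capacity 8 + 4 + 4 = 16.

16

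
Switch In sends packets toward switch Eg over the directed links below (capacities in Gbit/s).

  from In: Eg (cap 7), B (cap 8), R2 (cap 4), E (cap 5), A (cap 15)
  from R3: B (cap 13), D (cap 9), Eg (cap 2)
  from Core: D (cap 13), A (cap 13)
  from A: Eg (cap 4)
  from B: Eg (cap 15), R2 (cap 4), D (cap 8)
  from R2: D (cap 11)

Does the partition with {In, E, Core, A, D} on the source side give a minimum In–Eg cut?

No — its capacity is 23, but the minimum cut has capacity 19.

Given cut capacity: 8 + 4 + 7 + 4 = 23.
Augment In→Eg: bottleneck 7, flow now 7.
Augment In→A→Eg: bottleneck 4, flow now 11.
Augment In→B→Eg: bottleneck 8, flow now 19.
No augmenting path remains; maximum flow = 19.
In the residual graph, reachable from In: {In, E, A, R2, D}.
Min-cut edges: In→B (8), In→Eg (7), A→Eg (4); capacity 8 + 7 + 4 = 19.
Cut capacity 23 exceeds the max flow 19, so it is not minimum.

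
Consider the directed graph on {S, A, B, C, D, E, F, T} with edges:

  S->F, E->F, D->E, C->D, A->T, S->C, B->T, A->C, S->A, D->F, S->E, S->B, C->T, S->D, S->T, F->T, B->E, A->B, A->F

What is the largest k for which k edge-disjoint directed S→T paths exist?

Assign every edge capacity 1; by Menger, the answer equals the max flow.
Path S→T (+1); total 1.
Path S→A→T (+1); total 2.
Path S→B→T (+1); total 3.
Path S→C→T (+1); total 4.
Path S→F→T (+1); total 5.
No residual S→T path; max flow = 5.
Certifying cut of size 5: {F→T, S→A, S→B, S→C, S→T}.

5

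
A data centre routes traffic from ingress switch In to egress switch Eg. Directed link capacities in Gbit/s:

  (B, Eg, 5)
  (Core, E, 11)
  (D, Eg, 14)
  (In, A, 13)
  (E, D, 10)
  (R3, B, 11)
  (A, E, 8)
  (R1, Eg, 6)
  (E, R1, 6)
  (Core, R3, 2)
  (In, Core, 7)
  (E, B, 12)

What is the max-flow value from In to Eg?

15

Augment In→A→E→R1→Eg: bottleneck 6, flow now 6.
Augment In→A→E→D→Eg: bottleneck 2, flow now 8.
Augment In→Core→R3→B→Eg: bottleneck 2, flow now 10.
Augment In→Core→E→D→Eg: bottleneck 5, flow now 15.
No augmenting path remains; maximum flow = 15.
In the residual graph, reachable from In: {In, A}.
Min-cut edges: In→Core (7), A→E (8); capacity 7 + 8 = 15.
This cut is saturated, so no flow can exceed 15.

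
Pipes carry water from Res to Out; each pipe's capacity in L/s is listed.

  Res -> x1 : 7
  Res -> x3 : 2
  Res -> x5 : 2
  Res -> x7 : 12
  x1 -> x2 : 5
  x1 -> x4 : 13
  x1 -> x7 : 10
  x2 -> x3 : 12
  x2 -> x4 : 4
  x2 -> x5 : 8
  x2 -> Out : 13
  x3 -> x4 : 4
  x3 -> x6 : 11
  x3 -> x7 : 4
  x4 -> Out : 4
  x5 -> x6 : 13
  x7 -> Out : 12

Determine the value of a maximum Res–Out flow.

Augment Res→x7→Out: bottleneck 12, flow now 12.
Augment Res→x1→x2→Out: bottleneck 5, flow now 17.
Augment Res→x1→x4→Out: bottleneck 2, flow now 19.
Augment Res→x3→x4→Out: bottleneck 2, flow now 21.
No augmenting path remains; maximum flow = 21.
In the residual graph, reachable from Res: {Res, x5, x6}.
Min-cut edges: Res→x1 (7), Res→x3 (2), Res→x7 (12); capacity 7 + 2 + 12 = 21.
This cut is saturated, so no flow can exceed 21.

21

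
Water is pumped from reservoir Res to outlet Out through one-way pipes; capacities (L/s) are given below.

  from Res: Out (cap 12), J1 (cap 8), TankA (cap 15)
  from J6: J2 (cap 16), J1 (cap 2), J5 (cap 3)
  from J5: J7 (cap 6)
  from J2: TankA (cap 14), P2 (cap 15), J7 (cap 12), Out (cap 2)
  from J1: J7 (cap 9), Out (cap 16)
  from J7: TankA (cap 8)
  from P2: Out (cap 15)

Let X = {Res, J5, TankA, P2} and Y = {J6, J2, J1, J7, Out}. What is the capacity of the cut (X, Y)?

41

Edges leaving {Res, J5, TankA, P2}: Res→J1 (8), Res→Out (12), J5→J7 (6), P2→Out (15).
Cut capacity = 8 + 12 + 6 + 15 = 41.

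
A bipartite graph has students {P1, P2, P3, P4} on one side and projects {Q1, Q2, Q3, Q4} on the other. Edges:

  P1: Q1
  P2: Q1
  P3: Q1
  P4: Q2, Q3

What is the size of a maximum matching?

Unit-capacity flow: source→left, listed edges, right→sink; max matching = max flow.
Augmenting path P1→Q1 (+1); matched 1.
Augmenting path P4→Q2 (+1); matched 2.
No augmenting path remains; maximum matching = 2.
König certificate: {P4, Q1} is a vertex cover of size 2 (every listed pair touches it), so no matching can be larger.

2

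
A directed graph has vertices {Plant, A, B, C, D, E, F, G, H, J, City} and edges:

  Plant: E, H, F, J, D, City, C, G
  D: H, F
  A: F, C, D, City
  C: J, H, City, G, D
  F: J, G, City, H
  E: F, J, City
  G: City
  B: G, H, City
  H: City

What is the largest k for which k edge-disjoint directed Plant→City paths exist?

6

Assign every edge capacity 1; by Menger, the answer equals the max flow.
Path Plant→City (+1); total 1.
Path Plant→C→City (+1); total 2.
Path Plant→E→City (+1); total 3.
Path Plant→F→City (+1); total 4.
Path Plant→G→City (+1); total 5.
Path Plant→H→City (+1); total 6.
No residual Plant→City path; max flow = 6.
Certifying cut of size 6: {F→City, G→City, H→City, Plant→C, Plant→City, Plant→E}.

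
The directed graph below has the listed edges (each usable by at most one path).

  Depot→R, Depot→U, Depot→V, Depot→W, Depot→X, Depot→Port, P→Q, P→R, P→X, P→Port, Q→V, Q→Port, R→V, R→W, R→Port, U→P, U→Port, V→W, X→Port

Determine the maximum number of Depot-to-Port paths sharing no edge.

Assign every edge capacity 1; by Menger, the answer equals the max flow.
Path Depot→Port (+1); total 1.
Path Depot→R→Port (+1); total 2.
Path Depot→U→Port (+1); total 3.
Path Depot→X→Port (+1); total 4.
No residual Depot→Port path; max flow = 4.
Certifying cut of size 4: {Depot→Port, Depot→R, Depot→U, Depot→X}.

4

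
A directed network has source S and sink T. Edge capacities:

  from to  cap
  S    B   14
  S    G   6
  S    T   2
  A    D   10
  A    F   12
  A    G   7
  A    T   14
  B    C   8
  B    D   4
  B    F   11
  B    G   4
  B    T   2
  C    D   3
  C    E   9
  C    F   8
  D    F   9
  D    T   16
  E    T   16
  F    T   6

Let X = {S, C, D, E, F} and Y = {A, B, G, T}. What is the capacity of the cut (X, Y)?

Edges leaving {S, C, D, E, F}: S→B (14), S→G (6), S→T (2), D→T (16), E→T (16), F→T (6).
Cut capacity = 14 + 6 + 2 + 16 + 16 + 6 = 60.

60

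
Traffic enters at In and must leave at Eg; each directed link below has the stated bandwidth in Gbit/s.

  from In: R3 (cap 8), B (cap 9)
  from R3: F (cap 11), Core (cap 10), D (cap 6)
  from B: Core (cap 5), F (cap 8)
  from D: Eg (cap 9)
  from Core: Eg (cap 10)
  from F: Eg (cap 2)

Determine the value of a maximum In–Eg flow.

15

Augment In→R3→D→Eg: bottleneck 6, flow now 6.
Augment In→R3→Core→Eg: bottleneck 2, flow now 8.
Augment In→B→Core→Eg: bottleneck 5, flow now 13.
Augment In→B→F→Eg: bottleneck 2, flow now 15.
No augmenting path remains; maximum flow = 15.
In the residual graph, reachable from In: {In, B, F}.
Min-cut edges: In→R3 (8), B→Core (5), F→Eg (2); capacity 8 + 5 + 2 = 15.
This cut is saturated, so no flow can exceed 15.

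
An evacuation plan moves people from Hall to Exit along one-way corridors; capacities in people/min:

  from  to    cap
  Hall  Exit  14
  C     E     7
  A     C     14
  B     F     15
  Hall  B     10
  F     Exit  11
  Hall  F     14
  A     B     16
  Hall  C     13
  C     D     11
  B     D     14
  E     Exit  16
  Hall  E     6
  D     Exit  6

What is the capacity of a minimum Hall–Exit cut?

44

Augment Hall→Exit: bottleneck 14, flow now 14.
Augment Hall→E→Exit: bottleneck 6, flow now 20.
Augment Hall→F→Exit: bottleneck 11, flow now 31.
Augment Hall→B→D→Exit: bottleneck 6, flow now 37.
Augment Hall→C→E→Exit: bottleneck 7, flow now 44.
No augmenting path remains; maximum flow = 44.
By max-flow min-cut, the minimum cut capacity equals the max flow.
In the residual graph, reachable from Hall: {Hall, B, C, D, F}.
Min-cut edges: Hall→E (6), Hall→Exit (14), C→E (7), D→Exit (6), F→Exit (11); capacity 6 + 14 + 7 + 6 + 11 = 44.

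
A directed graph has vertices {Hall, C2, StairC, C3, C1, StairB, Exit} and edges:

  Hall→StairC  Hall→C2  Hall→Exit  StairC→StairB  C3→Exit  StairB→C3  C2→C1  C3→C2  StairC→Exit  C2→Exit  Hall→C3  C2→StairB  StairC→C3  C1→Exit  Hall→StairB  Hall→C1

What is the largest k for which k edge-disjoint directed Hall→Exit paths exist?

Assign every edge capacity 1; by Menger, the answer equals the max flow.
Path Hall→Exit (+1); total 1.
Path Hall→C2→Exit (+1); total 2.
Path Hall→StairC→Exit (+1); total 3.
Path Hall→C3→Exit (+1); total 4.
Path Hall→C1→Exit (+1); total 5.
No residual Hall→Exit path; max flow = 5.
Certifying cut of size 5: {C1→Exit, C2→Exit, C3→Exit, Hall→Exit, Hall→StairC}.

5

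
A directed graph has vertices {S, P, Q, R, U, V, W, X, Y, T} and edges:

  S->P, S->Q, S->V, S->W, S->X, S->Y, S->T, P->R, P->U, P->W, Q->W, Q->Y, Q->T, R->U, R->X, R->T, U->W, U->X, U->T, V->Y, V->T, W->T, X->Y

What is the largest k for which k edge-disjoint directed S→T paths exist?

Assign every edge capacity 1; by Menger, the answer equals the max flow.
Path S→T (+1); total 1.
Path S→Q→T (+1); total 2.
Path S→V→T (+1); total 3.
Path S→W→T (+1); total 4.
Path S→P→R→T (+1); total 5.
No residual S→T path; max flow = 5.
Certifying cut of size 5: {S→P, S→Q, S→T, S→V, S→W}.

5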